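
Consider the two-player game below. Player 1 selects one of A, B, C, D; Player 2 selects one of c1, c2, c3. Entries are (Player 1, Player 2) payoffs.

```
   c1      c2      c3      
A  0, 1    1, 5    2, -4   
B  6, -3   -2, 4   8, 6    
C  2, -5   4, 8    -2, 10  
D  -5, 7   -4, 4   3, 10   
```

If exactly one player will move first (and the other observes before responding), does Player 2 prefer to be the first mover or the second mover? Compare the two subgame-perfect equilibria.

first

If Player 1 leads: Player 2's best replies are A→c2, B→c3, C→c3, D→c3; Player 1's induced payoffs 1, 8, -2, 3; outcome (B, c3), payoffs (8, 6).
If Player 2 leads: Player 1's best replies are c1→B, c2→C, c3→B; Player 2's induced payoffs -3, 8, 6; outcome (C, c2), payoffs (4, 8).
Player 2 gets 8 moving first and 6 moving second, so Player 2 prefers to move first.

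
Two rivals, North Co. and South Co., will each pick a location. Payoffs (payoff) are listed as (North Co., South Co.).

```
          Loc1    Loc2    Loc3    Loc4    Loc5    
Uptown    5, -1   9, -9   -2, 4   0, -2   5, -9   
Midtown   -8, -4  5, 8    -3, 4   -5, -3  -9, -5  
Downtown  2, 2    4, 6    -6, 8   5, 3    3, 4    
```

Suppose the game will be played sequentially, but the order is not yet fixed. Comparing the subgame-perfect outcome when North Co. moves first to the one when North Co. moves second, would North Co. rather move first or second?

If North Co. leads: South Co.'s best replies are Uptown→Loc3, Midtown→Loc2, Downtown→Loc3; North Co.'s induced payoffs -2, 5, -6; outcome (Midtown, Loc2), payoffs (5, 8).
If South Co. leads: North Co.'s best replies are Loc1→Uptown, Loc2→Uptown, Loc3→Uptown, Loc4→Downtown, Loc5→Uptown; South Co.'s induced payoffs -1, -9, 4, 3, -9; outcome (Uptown, Loc3), payoffs (-2, 4).
North Co. gets 5 moving first and -2 moving second, so North Co. prefers to move first.

first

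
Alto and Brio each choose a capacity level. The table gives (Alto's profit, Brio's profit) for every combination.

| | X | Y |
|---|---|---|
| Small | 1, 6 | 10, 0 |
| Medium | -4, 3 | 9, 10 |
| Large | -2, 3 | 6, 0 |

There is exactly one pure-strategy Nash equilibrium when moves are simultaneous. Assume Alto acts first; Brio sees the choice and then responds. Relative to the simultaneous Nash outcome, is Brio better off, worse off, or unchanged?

Work backward from Brio's decision.
- Small: BR = X, leader payoff 1.
- Medium: BR = Y, leader payoff 9.
- Large: BR = X, leader payoff -2.
Alto's induced payoffs are 1, 9, -2, so Alto commits to Medium. Subgame-perfect outcome: (Medium, Y) with payoffs (9, 10).
Under simultaneous play:
Alto's best replies: X→Small; Y→Small.
Brio's best replies: Small→X; Medium→Y; Large→X.
Only (Small, X) has each player best-responding; Nash payoffs (1, 6).
Brio earns 10 sequentially versus 6 at the Nash outcome: better off.

better off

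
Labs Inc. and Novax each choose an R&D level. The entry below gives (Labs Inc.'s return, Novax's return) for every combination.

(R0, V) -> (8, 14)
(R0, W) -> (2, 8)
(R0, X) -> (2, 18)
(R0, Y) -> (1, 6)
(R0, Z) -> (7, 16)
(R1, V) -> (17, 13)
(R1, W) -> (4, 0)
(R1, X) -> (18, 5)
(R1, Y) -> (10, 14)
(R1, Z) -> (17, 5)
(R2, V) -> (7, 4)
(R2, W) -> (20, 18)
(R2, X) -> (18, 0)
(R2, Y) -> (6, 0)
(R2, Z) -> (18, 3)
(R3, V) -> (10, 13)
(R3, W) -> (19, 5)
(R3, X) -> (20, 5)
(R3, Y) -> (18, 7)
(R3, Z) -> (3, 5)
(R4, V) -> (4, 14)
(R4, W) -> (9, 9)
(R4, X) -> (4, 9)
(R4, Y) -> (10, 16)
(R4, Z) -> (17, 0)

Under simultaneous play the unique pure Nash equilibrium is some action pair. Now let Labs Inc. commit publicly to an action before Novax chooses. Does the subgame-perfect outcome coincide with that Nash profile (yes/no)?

Novax best-responds to each possible Labs Inc. move:
- R0: Novax compares 14, 8, 18, 6, 16 and picks X; Labs Inc. would get 2.
- R1: Novax compares 13, 0, 5, 14, 5 and picks Y; Labs Inc. would get 10.
- R2: Novax compares 4, 18, 0, 0, 3 and picks W; Labs Inc. would get 20.
- R3: Novax compares 13, 5, 5, 7, 5 and picks V; Labs Inc. would get 10.
- R4: Novax compares 14, 9, 9, 16, 0 and picks Y; Labs Inc. would get 10.
Maximizing over 2, 10, 20, 10, 10, Labs Inc. chooses R2. Subgame-perfect outcome: (R2, W) with payoffs (20, 18).
Now find the simultaneous Nash equilibrium.
Labs Inc.'s best replies: V→R1; W→R2; X→R3; Y→R3; Z→R2.
Novax's best replies: R0→X; R1→Y; R2→W; R3→V; R4→Y.
The unique mutual best reply is (R2, W), giving (20, 18).
Sequential outcome (R2, W) coincides with the Nash profile (R2, W).

yes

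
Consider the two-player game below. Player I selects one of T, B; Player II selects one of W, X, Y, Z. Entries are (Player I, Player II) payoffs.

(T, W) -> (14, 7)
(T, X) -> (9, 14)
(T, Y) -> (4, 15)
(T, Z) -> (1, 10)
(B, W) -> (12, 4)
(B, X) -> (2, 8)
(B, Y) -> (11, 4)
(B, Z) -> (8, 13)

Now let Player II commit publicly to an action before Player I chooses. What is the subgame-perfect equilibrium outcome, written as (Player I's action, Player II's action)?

(T, X)

Backward induction with Player II moving first.
- W: BR = T, leader payoff 7.
- X: BR = T, leader payoff 14.
- Y: BR = B, leader payoff 4.
- Z: BR = B, leader payoff 13.
Maximizing over 7, 14, 4, 13, Player II chooses X. Subgame-perfect outcome: (T, X) with payoffs (9, 14).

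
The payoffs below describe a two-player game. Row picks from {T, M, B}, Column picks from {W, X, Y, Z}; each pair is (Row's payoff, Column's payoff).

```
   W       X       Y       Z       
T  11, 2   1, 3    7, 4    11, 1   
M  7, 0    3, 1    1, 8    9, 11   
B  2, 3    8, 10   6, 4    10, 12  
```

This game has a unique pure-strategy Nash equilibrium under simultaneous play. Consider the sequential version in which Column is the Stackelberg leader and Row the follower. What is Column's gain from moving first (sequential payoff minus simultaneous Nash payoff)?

Row best-responds to each possible Column move:
- W → Row plays T (best of 11, 7, 2); Column gets 2.
- X → Row plays B (best of 1, 3, 8); Column gets 10.
- Y → Row plays T (best of 7, 1, 6); Column gets 4.
- Z → Row plays T (best of 11, 9, 10); Column gets 1.
Among 2, 10, 4, 1, the best is 10 at X. Subgame-perfect outcome: (B, X) with payoffs (8, 10).
For the simultaneous game, intersect best replies.
Row's best replies: W→T; X→B; Y→T; Z→T.
Column's best replies: T→Y; M→Z; B→Z.
Only (T, Y) has each player best-responding; Nash payoffs (7, 4).
Column's commitment gain: 10 − 4 = 6.

6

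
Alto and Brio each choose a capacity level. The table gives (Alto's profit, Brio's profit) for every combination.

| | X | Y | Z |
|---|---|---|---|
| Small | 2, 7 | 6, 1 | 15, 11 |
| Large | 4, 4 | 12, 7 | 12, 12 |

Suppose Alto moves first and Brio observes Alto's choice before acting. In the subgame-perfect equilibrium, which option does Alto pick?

Solve by backward induction (Alto leads).
- Small: Brio compares 7, 1, 11 and picks Z; Alto would get 15.
- Large: Brio compares 4, 7, 12 and picks Z; Alto would get 12.
Among 15, 12, the best is 15 at Small. Subgame-perfect outcome: (Small, Z) with payoffs (15, 11).

Small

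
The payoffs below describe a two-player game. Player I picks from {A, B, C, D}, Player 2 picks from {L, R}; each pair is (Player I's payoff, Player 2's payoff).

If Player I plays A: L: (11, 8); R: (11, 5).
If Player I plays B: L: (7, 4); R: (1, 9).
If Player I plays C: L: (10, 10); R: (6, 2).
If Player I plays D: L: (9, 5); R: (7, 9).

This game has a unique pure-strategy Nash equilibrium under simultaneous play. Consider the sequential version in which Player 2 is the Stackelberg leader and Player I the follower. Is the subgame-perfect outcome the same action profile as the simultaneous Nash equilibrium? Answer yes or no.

Solve by backward induction (Player 2 leads).
- L → Player I plays A (best of 11, 7, 10, 9); Player 2 gets 8.
- R → Player I plays A (best of 11, 1, 6, 7); Player 2 gets 5.
Maximizing over 8, 5, Player 2 chooses L. Subgame-perfect outcome: (A, L) with payoffs (11, 8).
For the simultaneous game, intersect best replies.
Player I's best replies: L→A; R→A.
Player 2's best replies: A→L; B→R; C→L; D→R.
The unique mutual best reply is (A, L), giving (11, 8).
Sequential outcome (A, L) coincides with the Nash profile (A, L).

yes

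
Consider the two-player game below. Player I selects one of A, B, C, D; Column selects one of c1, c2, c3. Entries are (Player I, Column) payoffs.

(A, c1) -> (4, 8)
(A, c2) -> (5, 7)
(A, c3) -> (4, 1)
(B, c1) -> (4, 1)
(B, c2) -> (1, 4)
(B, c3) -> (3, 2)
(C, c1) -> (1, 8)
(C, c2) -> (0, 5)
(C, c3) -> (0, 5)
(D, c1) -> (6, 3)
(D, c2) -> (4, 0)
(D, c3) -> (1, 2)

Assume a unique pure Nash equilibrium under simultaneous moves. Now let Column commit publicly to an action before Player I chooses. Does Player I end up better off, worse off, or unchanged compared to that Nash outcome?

worse off

Work backward from Player I's decision.
- c1: Player I compares 4, 4, 1, 6 and picks D; Column would get 3.
- c2: Player I compares 5, 1, 0, 4 and picks A; Column would get 7.
- c3: Player I compares 4, 3, 0, 1 and picks A; Column would get 1.
Among 3, 7, 1, the best is 7 at c2. Subgame-perfect outcome: (A, c2) with payoffs (5, 7).
For the simultaneous game, intersect best replies.
Player I's best replies: c1→D; c2→A; c3→A.
Column's best replies: A→c1; B→c2; C→c1; D→c1.
Only (D, c1) has each player best-responding; Nash payoffs (6, 3).
Player I earns 5 sequentially versus 6 at the Nash outcome: worse off.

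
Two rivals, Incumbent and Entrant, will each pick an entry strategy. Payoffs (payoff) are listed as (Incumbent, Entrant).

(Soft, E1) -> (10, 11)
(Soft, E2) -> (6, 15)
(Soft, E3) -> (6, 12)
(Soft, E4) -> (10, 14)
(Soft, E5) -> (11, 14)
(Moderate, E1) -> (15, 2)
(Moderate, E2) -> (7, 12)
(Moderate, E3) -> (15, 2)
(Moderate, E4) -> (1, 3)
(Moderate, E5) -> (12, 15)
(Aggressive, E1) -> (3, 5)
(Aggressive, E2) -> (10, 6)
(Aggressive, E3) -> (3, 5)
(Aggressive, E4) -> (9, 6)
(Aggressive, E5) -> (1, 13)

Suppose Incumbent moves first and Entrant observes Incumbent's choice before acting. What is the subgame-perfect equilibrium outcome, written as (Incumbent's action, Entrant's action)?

Solve by backward induction (Incumbent leads).
- Soft → Entrant plays E2 (best of 11, 15, 12, 14, 14); Incumbent gets 6.
- Moderate → Entrant plays E5 (best of 2, 12, 2, 3, 15); Incumbent gets 12.
- Aggressive → Entrant plays E5 (best of 5, 6, 5, 6, 13); Incumbent gets 1.
Among 6, 12, 1, the best is 12 at Moderate. Subgame-perfect outcome: (Moderate, E5) with payoffs (12, 15).

(Moderate, E5)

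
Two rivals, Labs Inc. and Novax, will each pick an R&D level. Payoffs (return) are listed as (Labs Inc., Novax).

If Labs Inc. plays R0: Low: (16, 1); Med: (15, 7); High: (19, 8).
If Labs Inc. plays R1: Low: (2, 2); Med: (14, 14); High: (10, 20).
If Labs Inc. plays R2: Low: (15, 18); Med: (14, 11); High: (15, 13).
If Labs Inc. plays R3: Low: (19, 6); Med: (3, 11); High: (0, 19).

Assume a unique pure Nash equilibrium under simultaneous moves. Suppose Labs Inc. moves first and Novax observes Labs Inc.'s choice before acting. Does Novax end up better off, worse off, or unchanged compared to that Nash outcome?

unchanged

Novax best-responds to each possible Labs Inc. move:
- R0 → Novax plays High (best of 1, 7, 8); Labs Inc. gets 19.
- R1 → Novax plays High (best of 2, 14, 20); Labs Inc. gets 10.
- R2 → Novax plays Low (best of 18, 11, 13); Labs Inc. gets 15.
- R3 → Novax plays High (best of 6, 11, 19); Labs Inc. gets 0.
Among 19, 10, 15, 0, the best is 19 at R0. Subgame-perfect outcome: (R0, High) with payoffs (19, 8).
Under simultaneous play:
Labs Inc.'s best replies: Low→R3; Med→R0; High→R0.
Novax's best replies: R0→High; R1→High; R2→Low; R3→High.
The unique mutual best reply is (R0, High), giving (19, 8).
Novax earns 8 sequentially versus 8 at the Nash outcome: unchanged.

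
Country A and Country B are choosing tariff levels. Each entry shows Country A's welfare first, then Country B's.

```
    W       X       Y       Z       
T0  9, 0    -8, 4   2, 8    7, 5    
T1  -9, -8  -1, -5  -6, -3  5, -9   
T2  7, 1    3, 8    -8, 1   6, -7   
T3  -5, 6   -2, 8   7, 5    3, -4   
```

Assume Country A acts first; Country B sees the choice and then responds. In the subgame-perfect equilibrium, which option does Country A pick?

Backward induction with Country A moving first.
- T0 → Country B plays Y (best of 0, 4, 8, 5); Country A gets 2.
- T1 → Country B plays Y (best of -8, -5, -3, -9); Country A gets -6.
- T2 → Country B plays X (best of 1, 8, 1, -7); Country A gets 3.
- T3 → Country B plays X (best of 6, 8, 5, -4); Country A gets -2.
Country A's induced payoffs are 2, -6, 3, -2, so Country A commits to T2. Subgame-perfect outcome: (T2, X) with payoffs (3, 8).

T2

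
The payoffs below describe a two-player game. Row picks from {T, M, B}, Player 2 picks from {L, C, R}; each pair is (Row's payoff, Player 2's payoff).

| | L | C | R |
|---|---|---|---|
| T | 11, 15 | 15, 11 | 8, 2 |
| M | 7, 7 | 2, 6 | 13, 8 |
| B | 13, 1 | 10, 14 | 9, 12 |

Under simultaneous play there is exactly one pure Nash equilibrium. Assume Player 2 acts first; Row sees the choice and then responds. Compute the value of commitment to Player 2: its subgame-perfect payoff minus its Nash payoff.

Row best-responds to each possible Player 2 move:
- L: BR = B, leader payoff 1.
- C: BR = T, leader payoff 11.
- R: BR = M, leader payoff 8.
Among 1, 11, 8, the best is 11 at C. Subgame-perfect outcome: (T, C) with payoffs (15, 11).
Now find the simultaneous Nash equilibrium.
Row's best replies: L→B; C→T; R→M.
Player 2's best replies: T→L; M→R; B→C.
The unique mutual best reply is (M, R), giving (13, 8).
Player 2's commitment gain: 11 − 8 = 3.

3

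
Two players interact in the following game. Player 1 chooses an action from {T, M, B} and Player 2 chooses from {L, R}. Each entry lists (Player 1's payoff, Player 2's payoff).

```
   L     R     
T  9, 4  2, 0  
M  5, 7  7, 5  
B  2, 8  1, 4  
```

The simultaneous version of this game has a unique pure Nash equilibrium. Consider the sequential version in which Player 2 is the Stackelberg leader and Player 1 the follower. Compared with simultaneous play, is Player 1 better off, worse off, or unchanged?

Work backward from Player 1's decision.
- L: Player 1 compares 9, 5, 2 and picks T; Player 2 would get 4.
- R: Player 1 compares 2, 7, 1 and picks M; Player 2 would get 5.
Maximizing over 4, 5, Player 2 chooses R. Subgame-perfect outcome: (M, R) with payoffs (7, 5).
Now find the simultaneous Nash equilibrium.
Player 1's best replies: L→T; R→M.
Player 2's best replies: T→L; M→L; B→L.
Only (T, L) has each player best-responding; Nash payoffs (9, 4).
Player 1 earns 7 sequentially versus 9 at the Nash outcome: worse off.

worse off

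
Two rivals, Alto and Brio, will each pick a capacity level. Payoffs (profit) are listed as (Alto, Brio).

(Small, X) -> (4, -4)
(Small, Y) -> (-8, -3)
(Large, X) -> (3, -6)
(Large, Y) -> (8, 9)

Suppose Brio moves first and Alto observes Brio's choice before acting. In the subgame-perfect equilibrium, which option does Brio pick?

Backward induction with Brio moving first.
- X → Alto plays Small (best of 4, 3); Brio gets -4.
- Y → Alto plays Large (best of -8, 8); Brio gets 9.
Brio's induced payoffs are -4, 9, so Brio commits to Y. Subgame-perfect outcome: (Large, Y) with payoffs (8, 9).

Y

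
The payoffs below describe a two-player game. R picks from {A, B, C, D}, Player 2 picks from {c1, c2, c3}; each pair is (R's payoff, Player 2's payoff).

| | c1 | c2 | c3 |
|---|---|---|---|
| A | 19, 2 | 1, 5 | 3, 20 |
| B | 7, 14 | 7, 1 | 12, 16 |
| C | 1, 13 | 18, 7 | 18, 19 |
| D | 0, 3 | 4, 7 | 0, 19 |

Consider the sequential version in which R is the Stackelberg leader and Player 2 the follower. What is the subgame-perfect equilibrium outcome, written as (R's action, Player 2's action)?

(C, c3)

Solve by backward induction (R leads).
- A: Player 2 compares 2, 5, 20 and picks c3; R would get 3.
- B: Player 2 compares 14, 1, 16 and picks c3; R would get 12.
- C: Player 2 compares 13, 7, 19 and picks c3; R would get 18.
- D: Player 2 compares 3, 7, 19 and picks c3; R would get 0.
Maximizing over 3, 12, 18, 0, R chooses C. Subgame-perfect outcome: (C, c3) with payoffs (18, 19).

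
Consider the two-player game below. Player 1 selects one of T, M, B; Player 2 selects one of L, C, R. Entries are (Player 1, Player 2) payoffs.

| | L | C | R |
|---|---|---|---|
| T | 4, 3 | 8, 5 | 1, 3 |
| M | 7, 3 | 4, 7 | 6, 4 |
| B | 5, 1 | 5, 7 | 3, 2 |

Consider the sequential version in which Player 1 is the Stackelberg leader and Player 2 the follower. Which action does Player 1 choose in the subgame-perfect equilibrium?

Player 2 best-responds to each possible Player 1 move:
- T → Player 2 plays C (best of 3, 5, 3); Player 1 gets 8.
- M → Player 2 plays C (best of 3, 7, 4); Player 1 gets 4.
- B → Player 2 plays C (best of 1, 7, 2); Player 1 gets 5.
Player 1's induced payoffs are 8, 4, 5, so Player 1 commits to T. Subgame-perfect outcome: (T, C) with payoffs (8, 5).

T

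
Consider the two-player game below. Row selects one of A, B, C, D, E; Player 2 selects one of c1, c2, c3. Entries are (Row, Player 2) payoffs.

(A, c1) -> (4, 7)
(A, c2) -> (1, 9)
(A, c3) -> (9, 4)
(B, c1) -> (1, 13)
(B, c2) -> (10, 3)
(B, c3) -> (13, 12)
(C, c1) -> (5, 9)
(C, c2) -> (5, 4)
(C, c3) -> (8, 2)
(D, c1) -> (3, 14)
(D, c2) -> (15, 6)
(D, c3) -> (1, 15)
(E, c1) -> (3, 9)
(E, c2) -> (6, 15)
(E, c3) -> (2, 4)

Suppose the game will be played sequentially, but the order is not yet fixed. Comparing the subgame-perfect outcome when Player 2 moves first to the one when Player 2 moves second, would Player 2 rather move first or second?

If Row leads: Player 2's best replies are A→c2, B→c1, C→c1, D→c3, E→c2; Row's induced payoffs 1, 1, 5, 1, 6; outcome (E, c2), payoffs (6, 15).
If Player 2 leads: Row's best replies are c1→C, c2→D, c3→B; Player 2's induced payoffs 9, 6, 12; outcome (B, c3), payoffs (13, 12).
Player 2 gets 12 moving first and 15 moving second, so Player 2 prefers to move second.

second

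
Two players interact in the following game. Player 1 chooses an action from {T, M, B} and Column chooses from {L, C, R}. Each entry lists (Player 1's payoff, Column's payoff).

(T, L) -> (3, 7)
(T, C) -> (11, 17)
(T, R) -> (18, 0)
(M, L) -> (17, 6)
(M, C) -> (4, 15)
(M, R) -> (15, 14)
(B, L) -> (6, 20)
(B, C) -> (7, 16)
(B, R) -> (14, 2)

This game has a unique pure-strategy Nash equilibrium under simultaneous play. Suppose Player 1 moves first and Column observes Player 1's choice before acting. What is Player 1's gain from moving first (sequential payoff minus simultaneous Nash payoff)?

Solve by backward induction (Player 1 leads).
- T: Column compares 7, 17, 0 and picks C; Player 1 would get 11.
- M: Column compares 6, 15, 14 and picks C; Player 1 would get 4.
- B: Column compares 20, 16, 2 and picks L; Player 1 would get 6.
Maximizing over 11, 4, 6, Player 1 chooses T. Subgame-perfect outcome: (T, C) with payoffs (11, 17).
For the simultaneous game, intersect best replies.
Player 1's best replies: L→M; C→T; R→T.
Column's best replies: T→C; M→C; B→L.
Only (T, C) has each player best-responding; Nash payoffs (11, 17).
Player 1's commitment gain: 11 − 11 = 0.

0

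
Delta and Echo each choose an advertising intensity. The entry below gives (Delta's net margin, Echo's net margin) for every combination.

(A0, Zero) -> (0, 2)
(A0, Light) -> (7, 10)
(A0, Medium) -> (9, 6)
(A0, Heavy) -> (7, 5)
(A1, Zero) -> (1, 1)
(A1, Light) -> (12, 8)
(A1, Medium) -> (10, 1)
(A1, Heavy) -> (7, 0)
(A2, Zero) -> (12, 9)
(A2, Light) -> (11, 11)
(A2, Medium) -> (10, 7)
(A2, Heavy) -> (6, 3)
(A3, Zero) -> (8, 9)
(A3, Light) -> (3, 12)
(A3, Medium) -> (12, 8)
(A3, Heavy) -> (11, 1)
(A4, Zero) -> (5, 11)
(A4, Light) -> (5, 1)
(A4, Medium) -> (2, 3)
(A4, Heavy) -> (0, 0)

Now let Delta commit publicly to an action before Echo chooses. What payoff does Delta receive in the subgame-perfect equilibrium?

Work backward from Echo's decision.
- A0: BR = Light, leader payoff 7.
- A1: BR = Light, leader payoff 12.
- A2: BR = Light, leader payoff 11.
- A3: BR = Light, leader payoff 3.
- A4: BR = Zero, leader payoff 5.
Delta's induced payoffs are 7, 12, 11, 3, 5, so Delta commits to A1. Subgame-perfect outcome: (A1, Light) with payoffs (12, 8).

12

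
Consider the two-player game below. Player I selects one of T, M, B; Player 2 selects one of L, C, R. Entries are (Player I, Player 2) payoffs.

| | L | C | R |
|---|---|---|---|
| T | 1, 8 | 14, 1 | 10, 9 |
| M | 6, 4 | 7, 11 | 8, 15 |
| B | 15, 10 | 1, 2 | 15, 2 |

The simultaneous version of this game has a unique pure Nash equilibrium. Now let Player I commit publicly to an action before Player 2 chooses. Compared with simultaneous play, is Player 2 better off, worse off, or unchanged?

Backward induction with Player I moving first.
- T: BR = R, leader payoff 10.
- M: BR = R, leader payoff 8.
- B: BR = L, leader payoff 15.
Maximizing over 10, 8, 15, Player I chooses B. Subgame-perfect outcome: (B, L) with payoffs (15, 10).
Under simultaneous play:
Player I's best replies: L→B; C→T; R→B.
Player 2's best replies: T→R; M→R; B→L.
The unique mutual best reply is (B, L), giving (15, 10).
Player 2 earns 10 sequentially versus 10 at the Nash outcome: unchanged.

unchanged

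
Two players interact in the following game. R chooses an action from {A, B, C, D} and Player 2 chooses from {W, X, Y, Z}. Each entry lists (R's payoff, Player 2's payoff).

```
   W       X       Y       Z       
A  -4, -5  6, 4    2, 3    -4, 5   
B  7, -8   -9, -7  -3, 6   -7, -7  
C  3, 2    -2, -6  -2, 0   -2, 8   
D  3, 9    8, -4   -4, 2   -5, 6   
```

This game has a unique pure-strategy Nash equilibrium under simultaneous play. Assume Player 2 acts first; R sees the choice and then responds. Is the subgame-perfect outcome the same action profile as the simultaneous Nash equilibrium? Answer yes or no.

R best-responds to each possible Player 2 move:
- W: BR = B, leader payoff -8.
- X: BR = D, leader payoff -4.
- Y: BR = A, leader payoff 3.
- Z: BR = C, leader payoff 8.
Maximizing over -8, -4, 3, 8, Player 2 chooses Z. Subgame-perfect outcome: (C, Z) with payoffs (-2, 8).
For the simultaneous game, intersect best replies.
R's best replies: W→B; X→D; Y→A; Z→C.
Player 2's best replies: A→Z; B→Y; C→Z; D→W.
Only (C, Z) has each player best-responding; Nash payoffs (-2, 8).
Sequential outcome (C, Z) coincides with the Nash profile (C, Z).

yes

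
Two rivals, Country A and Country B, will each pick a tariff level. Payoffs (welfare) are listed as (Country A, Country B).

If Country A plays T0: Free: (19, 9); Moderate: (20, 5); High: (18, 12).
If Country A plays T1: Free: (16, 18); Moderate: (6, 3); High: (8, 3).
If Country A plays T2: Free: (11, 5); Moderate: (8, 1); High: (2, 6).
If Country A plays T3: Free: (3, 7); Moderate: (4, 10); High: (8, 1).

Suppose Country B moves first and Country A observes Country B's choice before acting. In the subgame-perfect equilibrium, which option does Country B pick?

High

Backward induction with Country B moving first.
- Free: Country A compares 19, 16, 11, 3 and picks T0; Country B would get 9.
- Moderate: Country A compares 20, 6, 8, 4 and picks T0; Country B would get 5.
- High: Country A compares 18, 8, 2, 8 and picks T0; Country B would get 12.
Country B's induced payoffs are 9, 5, 12, so Country B commits to High. Subgame-perfect outcome: (T0, High) with payoffs (18, 12).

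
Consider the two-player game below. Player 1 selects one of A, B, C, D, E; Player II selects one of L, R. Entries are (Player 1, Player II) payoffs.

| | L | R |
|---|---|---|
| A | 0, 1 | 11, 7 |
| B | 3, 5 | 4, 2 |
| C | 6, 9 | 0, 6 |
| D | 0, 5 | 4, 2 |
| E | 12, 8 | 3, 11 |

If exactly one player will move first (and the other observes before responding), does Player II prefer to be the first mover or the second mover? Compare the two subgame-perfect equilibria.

If Player 1 leads: Player II's best replies are A→R, B→L, C→L, D→L, E→R; Player 1's induced payoffs 11, 3, 6, 0, 3; outcome (A, R), payoffs (11, 7).
If Player II leads: Player 1's best replies are L→E, R→A; Player II's induced payoffs 8, 7; outcome (E, L), payoffs (12, 8).
Player II gets 8 moving first and 7 moving second, so Player II prefers to move first.

first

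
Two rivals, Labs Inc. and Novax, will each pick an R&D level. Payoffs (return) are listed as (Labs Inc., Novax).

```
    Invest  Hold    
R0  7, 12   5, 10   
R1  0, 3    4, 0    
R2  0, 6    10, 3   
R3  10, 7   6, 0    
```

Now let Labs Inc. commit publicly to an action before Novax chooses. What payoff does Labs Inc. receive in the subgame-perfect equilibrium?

10

Work backward from Novax's decision.
- R0: BR = Invest, leader payoff 7.
- R1: BR = Invest, leader payoff 0.
- R2: BR = Invest, leader payoff 0.
- R3: BR = Invest, leader payoff 10.
Labs Inc.'s induced payoffs are 7, 0, 0, 10, so Labs Inc. commits to R3. Subgame-perfect outcome: (R3, Invest) with payoffs (10, 7).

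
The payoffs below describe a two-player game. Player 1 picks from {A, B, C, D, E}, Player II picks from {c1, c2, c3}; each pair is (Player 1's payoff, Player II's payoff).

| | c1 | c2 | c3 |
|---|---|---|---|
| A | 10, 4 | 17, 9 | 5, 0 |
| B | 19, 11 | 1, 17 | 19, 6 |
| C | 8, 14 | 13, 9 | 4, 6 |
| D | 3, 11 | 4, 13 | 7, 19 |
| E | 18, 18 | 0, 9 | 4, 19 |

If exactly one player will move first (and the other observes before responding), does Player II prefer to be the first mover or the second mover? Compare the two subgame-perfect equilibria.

first

If Player 1 leads: Player II's best replies are A→c2, B→c2, C→c1, D→c3, E→c3; Player 1's induced payoffs 17, 1, 8, 7, 4; outcome (A, c2), payoffs (17, 9).
If Player II leads: Player 1's best replies are c1→B, c2→A, c3→B; Player II's induced payoffs 11, 9, 6; outcome (B, c1), payoffs (19, 11).
Player II gets 11 moving first and 9 moving second, so Player II prefers to move first.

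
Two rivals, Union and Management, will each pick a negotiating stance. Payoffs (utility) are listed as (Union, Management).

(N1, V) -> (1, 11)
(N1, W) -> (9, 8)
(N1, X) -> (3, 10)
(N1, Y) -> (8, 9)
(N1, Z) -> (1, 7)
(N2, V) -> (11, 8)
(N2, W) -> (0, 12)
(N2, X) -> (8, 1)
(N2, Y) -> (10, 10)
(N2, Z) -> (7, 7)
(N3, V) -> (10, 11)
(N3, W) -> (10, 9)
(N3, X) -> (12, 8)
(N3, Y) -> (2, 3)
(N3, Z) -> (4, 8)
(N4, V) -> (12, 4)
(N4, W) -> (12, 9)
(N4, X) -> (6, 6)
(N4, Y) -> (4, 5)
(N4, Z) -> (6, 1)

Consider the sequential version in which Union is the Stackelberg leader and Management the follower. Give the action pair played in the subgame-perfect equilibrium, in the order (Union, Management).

(N4, W)

Solve by backward induction (Union leads).
- N1: BR = V, leader payoff 1.
- N2: BR = W, leader payoff 0.
- N3: BR = V, leader payoff 10.
- N4: BR = W, leader payoff 12.
Among 1, 0, 10, 12, the best is 12 at N4. Subgame-perfect outcome: (N4, W) with payoffs (12, 9).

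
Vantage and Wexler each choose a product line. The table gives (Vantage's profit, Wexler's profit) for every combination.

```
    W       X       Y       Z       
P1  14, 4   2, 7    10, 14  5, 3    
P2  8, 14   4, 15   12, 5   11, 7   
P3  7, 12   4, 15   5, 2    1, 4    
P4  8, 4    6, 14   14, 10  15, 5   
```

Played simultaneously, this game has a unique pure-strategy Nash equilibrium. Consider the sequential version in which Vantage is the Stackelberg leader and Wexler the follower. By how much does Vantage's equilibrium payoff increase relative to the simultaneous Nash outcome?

Wexler best-responds to each possible Vantage move:
- P1: Wexler compares 4, 7, 14, 3 and picks Y; Vantage would get 10.
- P2: Wexler compares 14, 15, 5, 7 and picks X; Vantage would get 4.
- P3: Wexler compares 12, 15, 2, 4 and picks X; Vantage would get 4.
- P4: Wexler compares 4, 14, 10, 5 and picks X; Vantage would get 6.
Among 10, 4, 4, 6, the best is 10 at P1. Subgame-perfect outcome: (P1, Y) with payoffs (10, 14).
Now find the simultaneous Nash equilibrium.
Vantage's best replies: W→P1; X→P4; Y→P4; Z→P4.
Wexler's best replies: P1→Y; P2→X; P3→X; P4→X.
Only (P4, X) has each player best-responding; Nash payoffs (6, 14).
Vantage's commitment gain: 10 − 6 = 4.

4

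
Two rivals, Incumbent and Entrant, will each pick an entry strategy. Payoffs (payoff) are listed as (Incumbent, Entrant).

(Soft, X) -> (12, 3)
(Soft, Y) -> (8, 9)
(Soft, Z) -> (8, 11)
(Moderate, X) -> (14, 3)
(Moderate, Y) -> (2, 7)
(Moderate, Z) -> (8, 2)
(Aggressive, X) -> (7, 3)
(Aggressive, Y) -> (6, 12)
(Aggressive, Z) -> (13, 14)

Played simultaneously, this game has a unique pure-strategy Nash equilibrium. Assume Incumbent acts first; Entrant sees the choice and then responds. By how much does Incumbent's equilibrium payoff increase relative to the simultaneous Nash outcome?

0

Entrant best-responds to each possible Incumbent move:
- Soft: BR = Z, leader payoff 8.
- Moderate: BR = Y, leader payoff 2.
- Aggressive: BR = Z, leader payoff 13.
Among 8, 2, 13, the best is 13 at Aggressive. Subgame-perfect outcome: (Aggressive, Z) with payoffs (13, 14).
Under simultaneous play:
Incumbent's best replies: X→Moderate; Y→Soft; Z→Aggressive.
Entrant's best replies: Soft→Z; Moderate→Y; Aggressive→Z.
The unique mutual best reply is (Aggressive, Z), giving (13, 14).
Incumbent's commitment gain: 13 − 13 = 0.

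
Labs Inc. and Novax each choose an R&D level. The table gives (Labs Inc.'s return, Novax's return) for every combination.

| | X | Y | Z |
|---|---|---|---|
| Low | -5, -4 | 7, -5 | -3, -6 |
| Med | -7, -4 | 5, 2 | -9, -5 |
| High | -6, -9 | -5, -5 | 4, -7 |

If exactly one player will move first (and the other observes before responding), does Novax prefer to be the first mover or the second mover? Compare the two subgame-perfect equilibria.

If Labs Inc. leads: Novax's best replies are Low→X, Med→Y, High→Y; Labs Inc.'s induced payoffs -5, 5, -5; outcome (Med, Y), payoffs (5, 2).
If Novax leads: Labs Inc.'s best replies are X→Low, Y→Low, Z→High; Novax's induced payoffs -4, -5, -7; outcome (Low, X), payoffs (-5, -4).
Novax gets -4 moving first and 2 moving second, so Novax prefers to move second.

second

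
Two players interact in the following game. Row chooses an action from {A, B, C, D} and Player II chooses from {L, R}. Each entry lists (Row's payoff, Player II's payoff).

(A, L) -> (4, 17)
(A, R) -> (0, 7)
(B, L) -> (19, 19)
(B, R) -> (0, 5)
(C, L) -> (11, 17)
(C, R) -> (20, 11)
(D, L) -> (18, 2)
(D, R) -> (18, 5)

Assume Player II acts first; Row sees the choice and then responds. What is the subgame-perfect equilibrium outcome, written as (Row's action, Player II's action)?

(B, L)

Solve by backward induction (Player II leads).
- L: BR = B, leader payoff 19.
- R: BR = C, leader payoff 11.
Among 19, 11, the best is 19 at L. Subgame-perfect outcome: (B, L) with payoffs (19, 19).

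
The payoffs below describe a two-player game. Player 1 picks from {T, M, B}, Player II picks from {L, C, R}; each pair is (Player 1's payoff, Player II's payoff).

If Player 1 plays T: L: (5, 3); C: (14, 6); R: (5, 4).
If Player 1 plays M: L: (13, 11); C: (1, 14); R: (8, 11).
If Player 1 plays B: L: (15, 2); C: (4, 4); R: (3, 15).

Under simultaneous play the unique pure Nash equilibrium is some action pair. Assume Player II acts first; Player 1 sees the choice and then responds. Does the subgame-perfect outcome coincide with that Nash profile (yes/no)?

Player 1 best-responds to each possible Player II move:
- L → Player 1 plays B (best of 5, 13, 15); Player II gets 2.
- C → Player 1 plays T (best of 14, 1, 4); Player II gets 6.
- R → Player 1 plays M (best of 5, 8, 3); Player II gets 11.
Player II's induced payoffs are 2, 6, 11, so Player II commits to R. Subgame-perfect outcome: (M, R) with payoffs (8, 11).
Now find the simultaneous Nash equilibrium.
Player 1's best replies: L→B; C→T; R→M.
Player II's best replies: T→C; M→C; B→R.
The unique mutual best reply is (T, C), giving (14, 6).
Sequential outcome (M, R) differs from the Nash profile (T, C).

no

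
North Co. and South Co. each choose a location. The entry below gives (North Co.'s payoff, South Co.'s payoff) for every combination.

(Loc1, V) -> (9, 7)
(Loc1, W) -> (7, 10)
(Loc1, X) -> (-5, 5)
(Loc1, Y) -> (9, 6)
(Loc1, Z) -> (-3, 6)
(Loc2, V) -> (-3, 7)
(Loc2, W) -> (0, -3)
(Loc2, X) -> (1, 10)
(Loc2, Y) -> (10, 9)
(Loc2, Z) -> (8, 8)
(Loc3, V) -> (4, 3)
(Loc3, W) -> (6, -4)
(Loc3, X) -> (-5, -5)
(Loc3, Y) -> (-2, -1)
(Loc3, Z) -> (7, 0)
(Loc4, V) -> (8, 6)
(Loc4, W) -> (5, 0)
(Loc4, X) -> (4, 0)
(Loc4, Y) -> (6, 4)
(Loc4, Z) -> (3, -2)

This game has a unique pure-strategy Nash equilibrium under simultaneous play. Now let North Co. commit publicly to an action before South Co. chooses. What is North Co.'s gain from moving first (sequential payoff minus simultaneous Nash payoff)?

Solve by backward induction (North Co. leads).
- Loc1 → South Co. plays W (best of 7, 10, 5, 6, 6); North Co. gets 7.
- Loc2 → South Co. plays X (best of 7, -3, 10, 9, 8); North Co. gets 1.
- Loc3 → South Co. plays V (best of 3, -4, -5, -1, 0); North Co. gets 4.
- Loc4 → South Co. plays V (best of 6, 0, 0, 4, -2); North Co. gets 8.
Maximizing over 7, 1, 4, 8, North Co. chooses Loc4. Subgame-perfect outcome: (Loc4, V) with payoffs (8, 6).
Now find the simultaneous Nash equilibrium.
North Co.'s best replies: V→Loc1; W→Loc1; X→Loc4; Y→Loc2; Z→Loc2.
South Co.'s best replies: Loc1→W; Loc2→X; Loc3→V; Loc4→V.
Only (Loc1, W) has each player best-responding; Nash payoffs (7, 10).
North Co.'s commitment gain: 8 − 7 = 1.

1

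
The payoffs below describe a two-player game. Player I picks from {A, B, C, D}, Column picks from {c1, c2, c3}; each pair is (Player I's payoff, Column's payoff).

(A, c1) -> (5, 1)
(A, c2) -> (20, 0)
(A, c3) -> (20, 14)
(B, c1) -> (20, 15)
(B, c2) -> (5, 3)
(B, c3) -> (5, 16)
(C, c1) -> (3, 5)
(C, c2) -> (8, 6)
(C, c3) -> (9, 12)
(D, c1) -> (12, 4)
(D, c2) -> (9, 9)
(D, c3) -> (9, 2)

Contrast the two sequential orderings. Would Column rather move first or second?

first

If Player I leads: Column's best replies are A→c3, B→c3, C→c3, D→c2; Player I's induced payoffs 20, 5, 9, 9; outcome (A, c3), payoffs (20, 14).
If Column leads: Player I's best replies are c1→B, c2→A, c3→A; Column's induced payoffs 15, 0, 14; outcome (B, c1), payoffs (20, 15).
Column gets 15 moving first and 14 moving second, so Column prefers to move first.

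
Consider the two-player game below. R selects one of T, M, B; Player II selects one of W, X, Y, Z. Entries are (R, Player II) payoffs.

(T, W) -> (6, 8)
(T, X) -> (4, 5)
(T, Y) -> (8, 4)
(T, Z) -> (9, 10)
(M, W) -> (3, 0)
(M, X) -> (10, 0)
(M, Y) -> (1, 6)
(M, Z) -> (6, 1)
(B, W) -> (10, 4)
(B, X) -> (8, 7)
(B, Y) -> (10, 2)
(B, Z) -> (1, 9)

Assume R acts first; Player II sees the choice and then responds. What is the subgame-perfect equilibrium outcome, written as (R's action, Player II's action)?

Work backward from Player II's decision.
- T → Player II plays Z (best of 8, 5, 4, 10); R gets 9.
- M → Player II plays Y (best of 0, 0, 6, 1); R gets 1.
- B → Player II plays Z (best of 4, 7, 2, 9); R gets 1.
Maximizing over 9, 1, 1, R chooses T. Subgame-perfect outcome: (T, Z) with payoffs (9, 10).

(T, Z)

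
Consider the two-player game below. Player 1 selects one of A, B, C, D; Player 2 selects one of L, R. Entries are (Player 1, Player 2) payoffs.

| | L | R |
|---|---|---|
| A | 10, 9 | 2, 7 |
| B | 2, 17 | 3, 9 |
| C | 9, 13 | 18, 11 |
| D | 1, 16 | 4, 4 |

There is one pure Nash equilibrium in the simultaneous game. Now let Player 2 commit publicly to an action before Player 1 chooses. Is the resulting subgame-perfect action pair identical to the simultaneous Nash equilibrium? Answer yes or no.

Solve by backward induction (Player 2 leads).
- L → Player 1 plays A (best of 10, 2, 9, 1); Player 2 gets 9.
- R → Player 1 plays C (best of 2, 3, 18, 4); Player 2 gets 11.
Maximizing over 9, 11, Player 2 chooses R. Subgame-perfect outcome: (C, R) with payoffs (18, 11).
Now find the simultaneous Nash equilibrium.
Player 1's best replies: L→A; R→C.
Player 2's best replies: A→L; B→L; C→L; D→L.
The unique mutual best reply is (A, L), giving (10, 9).
Sequential outcome (C, R) differs from the Nash profile (A, L).

no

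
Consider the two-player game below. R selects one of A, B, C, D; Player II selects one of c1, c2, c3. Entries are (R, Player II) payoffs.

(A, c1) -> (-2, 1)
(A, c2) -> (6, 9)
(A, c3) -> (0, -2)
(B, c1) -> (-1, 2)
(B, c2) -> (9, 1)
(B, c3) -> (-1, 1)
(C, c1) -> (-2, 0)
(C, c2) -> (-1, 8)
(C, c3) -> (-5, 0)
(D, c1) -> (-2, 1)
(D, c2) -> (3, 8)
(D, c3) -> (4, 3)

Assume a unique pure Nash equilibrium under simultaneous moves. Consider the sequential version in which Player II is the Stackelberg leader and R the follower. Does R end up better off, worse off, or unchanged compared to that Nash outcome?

Solve by backward induction (Player II leads).
- c1 → R plays B (best of -2, -1, -2, -2); Player II gets 2.
- c2 → R plays B (best of 6, 9, -1, 3); Player II gets 1.
- c3 → R plays D (best of 0, -1, -5, 4); Player II gets 3.
Among 2, 1, 3, the best is 3 at c3. Subgame-perfect outcome: (D, c3) with payoffs (4, 3).
For the simultaneous game, intersect best replies.
R's best replies: c1→B; c2→B; c3→D.
Player II's best replies: A→c2; B→c1; C→c2; D→c2.
Only (B, c1) has each player best-responding; Nash payoffs (-1, 2).
R earns 4 sequentially versus -1 at the Nash outcome: better off.

better off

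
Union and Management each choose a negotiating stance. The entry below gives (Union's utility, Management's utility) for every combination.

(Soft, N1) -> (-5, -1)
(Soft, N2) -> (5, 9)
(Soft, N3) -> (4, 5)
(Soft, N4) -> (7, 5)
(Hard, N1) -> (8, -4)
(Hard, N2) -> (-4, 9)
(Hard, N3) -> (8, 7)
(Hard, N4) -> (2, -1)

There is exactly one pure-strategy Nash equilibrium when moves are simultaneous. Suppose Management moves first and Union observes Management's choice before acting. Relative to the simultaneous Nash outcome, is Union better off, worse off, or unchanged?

unchanged

Work backward from Union's decision.
- N1: Union compares -5, 8 and picks Hard; Management would get -4.
- N2: Union compares 5, -4 and picks Soft; Management would get 9.
- N3: Union compares 4, 8 and picks Hard; Management would get 7.
- N4: Union compares 7, 2 and picks Soft; Management would get 5.
Maximizing over -4, 9, 7, 5, Management chooses N2. Subgame-perfect outcome: (Soft, N2) with payoffs (5, 9).
Under simultaneous play:
Union's best replies: N1→Hard; N2→Soft; N3→Hard; N4→Soft.
Management's best replies: Soft→N2; Hard→N2.
The unique mutual best reply is (Soft, N2), giving (5, 9).
Union earns 5 sequentially versus 5 at the Nash outcome: unchanged.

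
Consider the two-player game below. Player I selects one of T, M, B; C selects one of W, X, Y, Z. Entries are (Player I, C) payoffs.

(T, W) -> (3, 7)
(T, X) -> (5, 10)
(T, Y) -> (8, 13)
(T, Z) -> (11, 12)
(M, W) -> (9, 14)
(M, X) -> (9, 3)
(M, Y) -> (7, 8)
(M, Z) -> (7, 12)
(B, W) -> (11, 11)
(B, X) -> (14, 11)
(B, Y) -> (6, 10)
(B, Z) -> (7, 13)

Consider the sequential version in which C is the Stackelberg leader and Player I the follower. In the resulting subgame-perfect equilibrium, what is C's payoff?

Player I best-responds to each possible C move:
- W: BR = B, leader payoff 11.
- X: BR = B, leader payoff 11.
- Y: BR = T, leader payoff 13.
- Z: BR = T, leader payoff 12.
Among 11, 11, 13, 12, the best is 13 at Y. Subgame-perfect outcome: (T, Y) with payoffs (8, 13).

13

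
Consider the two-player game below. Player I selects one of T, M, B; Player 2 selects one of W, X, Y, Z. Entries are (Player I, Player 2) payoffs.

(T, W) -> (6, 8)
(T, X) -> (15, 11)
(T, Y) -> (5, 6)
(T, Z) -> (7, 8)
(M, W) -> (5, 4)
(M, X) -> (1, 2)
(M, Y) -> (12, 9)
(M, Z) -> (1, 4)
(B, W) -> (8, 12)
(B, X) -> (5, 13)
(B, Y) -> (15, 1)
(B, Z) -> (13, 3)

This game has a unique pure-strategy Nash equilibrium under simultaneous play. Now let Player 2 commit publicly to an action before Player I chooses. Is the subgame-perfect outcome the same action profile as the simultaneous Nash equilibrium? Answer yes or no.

no

Backward induction with Player 2 moving first.
- W: BR = B, leader payoff 12.
- X: BR = T, leader payoff 11.
- Y: BR = B, leader payoff 1.
- Z: BR = B, leader payoff 3.
Player 2's induced payoffs are 12, 11, 1, 3, so Player 2 commits to W. Subgame-perfect outcome: (B, W) with payoffs (8, 12).
Now find the simultaneous Nash equilibrium.
Player I's best replies: W→B; X→T; Y→B; Z→B.
Player 2's best replies: T→X; M→Y; B→X.
Only (T, X) has each player best-responding; Nash payoffs (15, 11).
Sequential outcome (B, W) differs from the Nash profile (T, X).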